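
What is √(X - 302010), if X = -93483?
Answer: I*√395493 ≈ 628.88*I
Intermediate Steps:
√(X - 302010) = √(-93483 - 302010) = √(-395493) = I*√395493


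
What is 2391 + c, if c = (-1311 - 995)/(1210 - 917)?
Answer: 698257/293 ≈ 2383.1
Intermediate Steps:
c = -2306/293 ≈ -7.8703
2391 + c = 2391 - 2306/293 = 698257/293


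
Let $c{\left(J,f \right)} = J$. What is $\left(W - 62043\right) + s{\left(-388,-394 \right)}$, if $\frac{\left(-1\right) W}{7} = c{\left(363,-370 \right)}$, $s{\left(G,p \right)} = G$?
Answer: $-64972$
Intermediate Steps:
$W = -2541$ ($W = \left(-7\right) 363 = -2541$)
$\left(W - 62043\right) + s{\left(-388,-394 \right)} = \left(-2541 - 62043\right) - 388 = -64584 - 388 = -64972$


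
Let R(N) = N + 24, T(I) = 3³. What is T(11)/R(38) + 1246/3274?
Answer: 82825/101494 ≈ 0.81606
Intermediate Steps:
T(I) = 27
R(N) = 24 + N
T(11)/R(38) + 1246/3274 = 27/(24 + 38) + 1246/3274 = 27/62 + 1246*(1/3274) = 27*(1/62) + 623/1637 = 27/62 + 623/1637 = 82825/101494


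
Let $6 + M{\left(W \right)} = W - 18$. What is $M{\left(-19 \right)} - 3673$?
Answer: $-3716$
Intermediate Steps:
$M{\left(W \right)} = -24 + W$ ($M{\left(W \right)} = -6 + \left(W - 18\right) = -6 + \left(-18 + W\right) = -24 + W$)
$M{\left(-19 \right)} - 3673 = \left(-24 - 19\right) - 3673 = -43 - 3673 = -3716$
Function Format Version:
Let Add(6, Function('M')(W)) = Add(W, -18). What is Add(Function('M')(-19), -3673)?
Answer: -3716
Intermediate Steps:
Function('M')(W) = Add(-24, W) (Function('M')(W) = Add(-6, Add(W, -18)) = Add(-6, Add(-18, W)) = Add(-24, W))
Add(Function('M')(-19), -3673) = Add(Add(-24, -19), -3673) = Add(-43, -3673) = -3716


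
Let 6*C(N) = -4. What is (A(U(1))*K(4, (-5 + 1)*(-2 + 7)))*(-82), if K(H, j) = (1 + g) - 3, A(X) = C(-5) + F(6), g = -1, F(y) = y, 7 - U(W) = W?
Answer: 1312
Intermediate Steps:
U(W) = 7 - W
C(N) = -⅔ (C(N) = (⅙)*(-4) = -⅔)
A(X) = 16/3 (A(X) = -⅔ + 6 = 16/3)
K(H, j) = -3 (K(H, j) = (1 - 1) - 3 = 0 - 3 = -3)
(A(U(1))*K(4, (-5 + 1)*(-2 + 7)))*(-82) = ((16/3)*(-3))*(-82) = -16*(-82) = 1312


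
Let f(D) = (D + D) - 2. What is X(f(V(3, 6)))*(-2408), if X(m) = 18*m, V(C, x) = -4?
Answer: 433440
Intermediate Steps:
f(D) = -2 + 2*D (f(D) = 2*D - 2 = -2 + 2*D)
X(f(V(3, 6)))*(-2408) = (18*(-2 + 2*(-4)))*(-2408) = (18*(-2 - 8))*(-2408) = (18*(-10))*(-2408) = -180*(-2408) = 433440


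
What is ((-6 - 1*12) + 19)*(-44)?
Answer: -44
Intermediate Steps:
((-6 - 1*12) + 19)*(-44) = ((-6 - 12) + 19)*(-44) = (-18 + 19)*(-44) = 1*(-44) = -44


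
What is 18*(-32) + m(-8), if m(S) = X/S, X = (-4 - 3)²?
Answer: -4657/8 ≈ -582.13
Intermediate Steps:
X = 49 (X = (-7)² = 49)
m(S) = 49/S
18*(-32) + m(-8) = 18*(-32) + 49/(-8) = -576 + 49*(-⅛) = -576 - 49/8 = -4657/8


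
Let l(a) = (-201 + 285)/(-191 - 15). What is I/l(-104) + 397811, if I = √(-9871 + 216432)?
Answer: 397811 - 103*√206561/42 ≈ 3.9670e+5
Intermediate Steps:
l(a) = -42/103 (l(a) = 84/(-206) = 84*(-1/206) = -42/103)
I = √206561 ≈ 454.49
I/l(-104) + 397811 = √206561/(-42/103) + 397811 = √206561*(-103/42) + 397811 = -103*√206561/42 + 397811 = 397811 - 103*√206561/42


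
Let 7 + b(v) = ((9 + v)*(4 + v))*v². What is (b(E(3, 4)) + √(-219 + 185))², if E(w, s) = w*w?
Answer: (18947 + I*√34)² ≈ 3.5899e+8 + 2.21e+5*I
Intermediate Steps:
E(w, s) = w²
b(v) = -7 + v²*(4 + v)*(9 + v) (b(v) = -7 + ((9 + v)*(4 + v))*v² = -7 + ((4 + v)*(9 + v))*v² = -7 + v²*(4 + v)*(9 + v))
(b(E(3, 4)) + √(-219 + 185))² = ((-7 + (3²)⁴ + 13*(3²)³ + 36*(3²)²) + √(-219 + 185))² = ((-7 + 9⁴ + 13*9³ + 36*9²) + √(-34))² = ((-7 + 6561 + 13*729 + 36*81) + I*√34)² = ((-7 + 6561 + 9477 + 2916) + I*√34)² = (18947 + I*√34)²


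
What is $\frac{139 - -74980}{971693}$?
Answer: $\frac{75119}{971693} \approx 0.077307$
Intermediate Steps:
$\frac{139 - -74980}{971693} = \left(139 + 74980\right) \frac{1}{971693} = 75119 \cdot \frac{1}{971693} = \frac{75119}{971693}$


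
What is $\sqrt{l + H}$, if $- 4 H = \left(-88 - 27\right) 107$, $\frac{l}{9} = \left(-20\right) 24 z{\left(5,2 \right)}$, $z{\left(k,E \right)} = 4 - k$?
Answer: $\frac{\sqrt{29585}}{2} \approx 86.001$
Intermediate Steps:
$l = 4320$ ($l = 9 \left(-20\right) 24 \left(4 - 5\right) = 9 \left(- 480 \left(4 - 5\right)\right) = 9 \left(\left(-480\right) \left(-1\right)\right) = 9 \cdot 480 = 4320$)
$H = \frac{12305}{4}$ ($H = - \frac{\left(-88 - 27\right) 107}{4} = - \frac{\left(-115\right) 107}{4} = \left(- \frac{1}{4}\right) \left(-12305\right) = \frac{12305}{4} \approx 3076.3$)
$\sqrt{l + H} = \sqrt{4320 + \frac{12305}{4}} = \sqrt{\frac{29585}{4}} = \frac{\sqrt{29585}}{2}$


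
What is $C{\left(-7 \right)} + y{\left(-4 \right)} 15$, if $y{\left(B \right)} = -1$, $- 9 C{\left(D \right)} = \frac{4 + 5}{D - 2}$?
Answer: $- \frac{134}{9} \approx -14.889$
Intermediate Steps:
$C{\left(D \right)} = - \frac{1}{-2 + D}$ ($C{\left(D \right)} = - \frac{\left(4 + 5\right) \frac{1}{D - 2}}{9} = - \frac{9 \frac{1}{-2 + D}}{9} = - \frac{1}{-2 + D}$)
$C{\left(-7 \right)} + y{\left(-4 \right)} 15 = - \frac{1}{-2 - 7} - 15 = - \frac{1}{-9} - 15 = \left(-1\right) \left(- \frac{1}{9}\right) - 15 = \frac{1}{9} - 15 = - \frac{134}{9}$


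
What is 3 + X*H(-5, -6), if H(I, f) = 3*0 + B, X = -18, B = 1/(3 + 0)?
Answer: -3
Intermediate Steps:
B = ⅓ (B = 1/3 = ⅓ ≈ 0.33333)
H(I, f) = ⅓ (H(I, f) = 3*0 + ⅓ = 0 + ⅓ = ⅓)
3 + X*H(-5, -6) = 3 - 18*⅓ = 3 - 6 = -3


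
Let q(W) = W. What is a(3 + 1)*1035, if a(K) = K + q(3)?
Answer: 7245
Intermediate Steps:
a(K) = 3 + K (a(K) = K + 3 = 3 + K)
a(3 + 1)*1035 = (3 + (3 + 1))*1035 = (3 + 4)*1035 = 7*1035 = 7245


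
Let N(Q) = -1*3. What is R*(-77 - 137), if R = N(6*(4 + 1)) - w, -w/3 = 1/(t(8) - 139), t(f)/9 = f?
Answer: 43656/67 ≈ 651.58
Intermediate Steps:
N(Q) = -3
t(f) = 9*f
w = 3/67 (w = -3/(9*8 - 139) = -3/(72 - 139) = -3/(-67) = -3*(-1/67) = 3/67 ≈ 0.044776)
R = -204/67 (R = -3 - 1*3/67 = -3 - 3/67 = -204/67 ≈ -3.0448)
R*(-77 - 137) = -204*(-77 - 137)/67 = -204/67*(-214) = 43656/67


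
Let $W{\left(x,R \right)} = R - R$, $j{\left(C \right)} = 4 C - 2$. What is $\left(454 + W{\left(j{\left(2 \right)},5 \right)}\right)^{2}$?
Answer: $206116$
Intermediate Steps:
$j{\left(C \right)} = -2 + 4 C$
$W{\left(x,R \right)} = 0$
$\left(454 + W{\left(j{\left(2 \right)},5 \right)}\right)^{2} = \left(454 + 0\right)^{2} = 454^{2} = 206116$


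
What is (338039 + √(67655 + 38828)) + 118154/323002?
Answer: 54593695616/161501 + √106483 ≈ 3.3837e+5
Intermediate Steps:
(338039 + √(67655 + 38828)) + 118154/323002 = (338039 + √106483) + 118154*(1/323002) = (338039 + √106483) + 59077/161501 = 54593695616/161501 + √106483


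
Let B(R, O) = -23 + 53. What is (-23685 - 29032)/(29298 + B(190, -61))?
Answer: -52717/29328 ≈ -1.7975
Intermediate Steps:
B(R, O) = 30
(-23685 - 29032)/(29298 + B(190, -61)) = (-23685 - 29032)/(29298 + 30) = -52717/29328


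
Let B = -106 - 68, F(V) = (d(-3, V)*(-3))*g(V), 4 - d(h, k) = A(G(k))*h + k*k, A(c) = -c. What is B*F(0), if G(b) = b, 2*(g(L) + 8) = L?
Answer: -16704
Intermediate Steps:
g(L) = -8 + L/2
d(h, k) = 4 - k² + h*k (d(h, k) = 4 - ((-k)*h + k*k) = 4 - (-h*k + k²) = 4 - (k² - h*k) = 4 + (-k² + h*k) = 4 - k² + h*k)
F(V) = (-8 + V/2)*(-12 + 3*V² + 9*V) (F(V) = ((4 - V² - 3*V)*(-3))*(-8 + V/2) = (-12 + 3*V² + 9*V)*(-8 + V/2) = (-8 + V/2)*(-12 + 3*V² + 9*V))
B = -174
B*F(0) = -261*(-16 + 0)*(-4 + 0² + 3*0) = -261*(-16)*(-4 + 0 + 0) = -261*(-16)*(-4) = -174*96 = -16704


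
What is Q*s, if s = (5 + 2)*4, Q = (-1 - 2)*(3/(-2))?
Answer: 126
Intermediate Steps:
Q = 9/2 (Q = -9*(-1)/2 = -3*(-3/2) = 9/2 ≈ 4.5000)
s = 28 (s = 7*4 = 28)
Q*s = (9/2)*28 = 126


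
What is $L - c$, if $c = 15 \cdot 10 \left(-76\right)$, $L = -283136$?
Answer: $-271736$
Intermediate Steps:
$c = -11400$ ($c = 150 \left(-76\right) = -11400$)
$L - c = -283136 - -11400 = -283136 + 11400 = -271736$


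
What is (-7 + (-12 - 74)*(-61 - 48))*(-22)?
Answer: -206074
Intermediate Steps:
(-7 + (-12 - 74)*(-61 - 48))*(-22) = (-7 - 86*(-109))*(-22) = (-7 + 9374)*(-22) = 9367*(-22) = -206074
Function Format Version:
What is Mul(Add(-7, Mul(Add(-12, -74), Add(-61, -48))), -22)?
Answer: -206074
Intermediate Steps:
Mul(Add(-7, Mul(Add(-12, -74), Add(-61, -48))), -22) = Mul(Add(-7, Mul(-86, -109)), -22) = Mul(Add(-7, 9374), -22) = Mul(9367, -22) = -206074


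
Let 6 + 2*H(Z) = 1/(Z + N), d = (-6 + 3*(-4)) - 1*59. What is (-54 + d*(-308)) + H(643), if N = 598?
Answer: 58721639/2482 ≈ 23659.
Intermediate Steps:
d = -77 (d = (-6 - 12) - 59 = -18 - 59 = -77)
H(Z) = -3 + 1/(2*(598 + Z)) (H(Z) = -3 + 1/(2*(Z + 598)) = -3 + 1/(2*(598 + Z)))
(-54 + d*(-308)) + H(643) = (-54 - 77*(-308)) + (-3587 - 6*643)/(2*(598 + 643)) = (-54 + 23716) + (½)*(-3587 - 3858)/1241 = 23662 + (½)*(1/1241)*(-7445) = 23662 - 7445/2482 = 58721639/2482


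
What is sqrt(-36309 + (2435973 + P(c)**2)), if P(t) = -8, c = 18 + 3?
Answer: 4*sqrt(149983) ≈ 1549.1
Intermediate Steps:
c = 21
sqrt(-36309 + (2435973 + P(c)**2)) = sqrt(-36309 + (2435973 + (-8)**2)) = sqrt(-36309 + (2435973 + 64)) = sqrt(-36309 + 2436037) = sqrt(2399728) = 4*sqrt(149983)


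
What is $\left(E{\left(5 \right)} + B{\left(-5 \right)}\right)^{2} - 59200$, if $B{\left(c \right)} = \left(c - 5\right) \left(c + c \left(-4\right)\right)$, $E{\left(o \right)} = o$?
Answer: $-38175$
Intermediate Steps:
$B{\left(c \right)} = - 3 c \left(-5 + c\right)$ ($B{\left(c \right)} = \left(-5 + c\right) \left(c - 4 c\right) = \left(-5 + c\right) \left(- 3 c\right) = - 3 c \left(-5 + c\right)$)
$\left(E{\left(5 \right)} + B{\left(-5 \right)}\right)^{2} - 59200 = \left(5 + 3 \left(-5\right) \left(5 - -5\right)\right)^{2} - 59200 = \left(5 + 3 \left(-5\right) \left(5 + 5\right)\right)^{2} - 59200 = \left(5 + 3 \left(-5\right) 10\right)^{2} - 59200 = \left(5 - 150\right)^{2} - 59200 = \left(-145\right)^{2} - 59200 = 21025 - 59200 = -38175$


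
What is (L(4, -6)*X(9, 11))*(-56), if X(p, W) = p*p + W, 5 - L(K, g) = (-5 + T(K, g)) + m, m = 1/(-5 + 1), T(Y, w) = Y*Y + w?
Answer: -1288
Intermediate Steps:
T(Y, w) = w + Y**2 (T(Y, w) = Y**2 + w = w + Y**2)
m = -1/4 (m = 1/(-4) = -1/4 ≈ -0.25000)
L(K, g) = 41/4 - g - K**2 (L(K, g) = 5 - ((-5 + (g + K**2)) - 1/4) = 5 - ((-5 + g + K**2) - 1/4) = 5 - (-21/4 + g + K**2) = 5 + (21/4 - g - K**2) = 41/4 - g - K**2)
X(p, W) = W + p**2 (X(p, W) = p**2 + W = W + p**2)
(L(4, -6)*X(9, 11))*(-56) = ((41/4 - 1*(-6) - 1*4**2)*(11 + 9**2))*(-56) = ((41/4 + 6 - 1*16)*(11 + 81))*(-56) = ((41/4 + 6 - 16)*92)*(-56) = ((1/4)*92)*(-56) = 23*(-56) = -1288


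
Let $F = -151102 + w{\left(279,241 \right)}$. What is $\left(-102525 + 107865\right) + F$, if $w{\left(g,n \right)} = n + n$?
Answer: $-145280$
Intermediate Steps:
$w{\left(g,n \right)} = 2 n$
$F = -150620$ ($F = -151102 + 2 \cdot 241 = -151102 + 482 = -150620$)
$\left(-102525 + 107865\right) + F = \left(-102525 + 107865\right) - 150620 = 5340 - 150620 = -145280$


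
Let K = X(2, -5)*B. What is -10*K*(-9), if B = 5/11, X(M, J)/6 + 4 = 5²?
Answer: 56700/11 ≈ 5154.5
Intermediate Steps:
X(M, J) = 126 (X(M, J) = -24 + 6*5² = -24 + 6*25 = -24 + 150 = 126)
B = 5/11 (B = 5*(1/11) = 5/11 ≈ 0.45455)
K = 630/11 (K = 126*(5/11) = 630/11 ≈ 57.273)
-10*K*(-9) = -10*630/11*(-9) = -6300/11*(-9) = 56700/11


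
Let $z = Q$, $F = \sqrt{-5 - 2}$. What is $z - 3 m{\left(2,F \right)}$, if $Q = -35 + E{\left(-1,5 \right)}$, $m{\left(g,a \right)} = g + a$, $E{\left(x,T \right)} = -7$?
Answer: $-48 - 3 i \sqrt{7} \approx -48.0 - 7.9373 i$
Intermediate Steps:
$F = i \sqrt{7}$ ($F = \sqrt{-7} = i \sqrt{7} \approx 2.6458 i$)
$m{\left(g,a \right)} = a + g$
$Q = -42$ ($Q = -35 - 7 = -42$)
$z = -42$
$z - 3 m{\left(2,F \right)} = -42 - 3 \left(i \sqrt{7} + 2\right) = -42 - 3 \left(2 + i \sqrt{7}\right) = -42 - \left(6 + 3 i \sqrt{7}\right) = -48 - 3 i \sqrt{7}$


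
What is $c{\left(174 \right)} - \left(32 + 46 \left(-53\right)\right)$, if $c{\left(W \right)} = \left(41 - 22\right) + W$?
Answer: $2599$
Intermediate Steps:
$c{\left(W \right)} = 19 + W$
$c{\left(174 \right)} - \left(32 + 46 \left(-53\right)\right) = \left(19 + 174\right) - \left(32 + 46 \left(-53\right)\right) = 193 - \left(32 - 2438\right) = 193 - -2406 = 193 + 2406 = 2599$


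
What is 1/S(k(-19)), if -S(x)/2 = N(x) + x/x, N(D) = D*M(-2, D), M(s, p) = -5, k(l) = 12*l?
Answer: -1/2282 ≈ -0.00043821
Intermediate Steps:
N(D) = -5*D (N(D) = D*(-5) = -5*D)
S(x) = -2 + 10*x (S(x) = -2*(-5*x + x/x) = -2*(-5*x + 1) = -2*(1 - 5*x) = -2 + 10*x)
1/S(k(-19)) = 1/(-2 + 10*(12*(-19))) = 1/(-2 + 10*(-228)) = 1/(-2 - 2280) = 1/(-2282) = -1/2282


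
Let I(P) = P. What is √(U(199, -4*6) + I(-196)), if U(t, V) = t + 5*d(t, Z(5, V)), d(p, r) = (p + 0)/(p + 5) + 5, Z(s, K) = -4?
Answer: √342057/102 ≈ 5.7339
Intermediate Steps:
d(p, r) = 5 + p/(5 + p) (d(p, r) = p/(5 + p) + 5 = 5 + p/(5 + p))
U(t, V) = t + 5*(25 + 6*t)/(5 + t) (U(t, V) = t + 5*((25 + 6*t)/(5 + t)) = t + 5*(25 + 6*t)/(5 + t))
√(U(199, -4*6) + I(-196)) = √((125 + 199² + 35*199)/(5 + 199) - 196) = √((125 + 39601 + 6965)/204 - 196) = √((1/204)*46691 - 196) = √(46691/204 - 196) = √(6707/204) = √342057/102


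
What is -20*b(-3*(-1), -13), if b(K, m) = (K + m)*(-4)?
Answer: -800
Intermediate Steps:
b(K, m) = -4*K - 4*m
-20*b(-3*(-1), -13) = -20*(-(-12)*(-1) - 4*(-13)) = -20*(-4*3 + 52) = -20*(-12 + 52) = -20*40 = -800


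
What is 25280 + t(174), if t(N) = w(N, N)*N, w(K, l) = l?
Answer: 55556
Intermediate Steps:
t(N) = N**2 (t(N) = N*N = N**2)
25280 + t(174) = 25280 + 174**2 = 25280 + 30276 = 55556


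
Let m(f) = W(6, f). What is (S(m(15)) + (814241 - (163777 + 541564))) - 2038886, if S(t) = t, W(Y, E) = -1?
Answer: -1929987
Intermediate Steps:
m(f) = -1
(S(m(15)) + (814241 - (163777 + 541564))) - 2038886 = (-1 + (814241 - (163777 + 541564))) - 2038886 = (-1 + (814241 - 1*705341)) - 2038886 = (-1 + (814241 - 705341)) - 2038886 = (-1 + 108900) - 2038886 = 108899 - 2038886 = -1929987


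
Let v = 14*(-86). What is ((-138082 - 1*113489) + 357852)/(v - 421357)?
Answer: -106281/422561 ≈ -0.25152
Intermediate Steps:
v = -1204
((-138082 - 1*113489) + 357852)/(v - 421357) = ((-138082 - 1*113489) + 357852)/(-1204 - 421357) = ((-138082 - 113489) + 357852)/(-422561) = (-251571 + 357852)*(-1/422561) = 106281*(-1/422561) = -106281/422561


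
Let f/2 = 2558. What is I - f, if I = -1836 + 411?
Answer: -6541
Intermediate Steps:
f = 5116 (f = 2*2558 = 5116)
I = -1425
I - f = -1425 - 1*5116 = -1425 - 5116 = -6541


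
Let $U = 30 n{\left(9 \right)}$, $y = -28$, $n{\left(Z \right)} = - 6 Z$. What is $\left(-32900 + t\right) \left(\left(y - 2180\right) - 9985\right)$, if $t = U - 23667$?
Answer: $709474091$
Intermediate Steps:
$U = -1620$ ($U = 30 \left(\left(-6\right) 9\right) = 30 \left(-54\right) = -1620$)
$t = -25287$ ($t = -1620 - 23667 = -25287$)
$\left(-32900 + t\right) \left(\left(y - 2180\right) - 9985\right) = \left(-32900 - 25287\right) \left(\left(-28 - 2180\right) - 9985\right) = - 58187 \left(\left(-28 - 2180\right) - 9985\right) = - 58187 \left(-2208 - 9985\right) = \left(-58187\right) \left(-12193\right) = 709474091$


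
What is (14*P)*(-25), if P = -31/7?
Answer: 1550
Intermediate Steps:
P = -31/7 (P = -31*1/7 = -31/7 ≈ -4.4286)
(14*P)*(-25) = (14*(-31/7))*(-25) = -62*(-25) = 1550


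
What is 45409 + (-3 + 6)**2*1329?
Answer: 57370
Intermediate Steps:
45409 + (-3 + 6)**2*1329 = 45409 + 3**2*1329 = 45409 + 9*1329 = 45409 + 11961 = 57370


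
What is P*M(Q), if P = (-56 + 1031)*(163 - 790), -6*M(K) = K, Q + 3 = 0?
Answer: -611325/2 ≈ -3.0566e+5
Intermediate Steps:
Q = -3 (Q = -3 + 0 = -3)
M(K) = -K/6
P = -611325 (P = 975*(-627) = -611325)
P*M(Q) = -(-203775)*(-3)/2 = -611325*½ = -611325/2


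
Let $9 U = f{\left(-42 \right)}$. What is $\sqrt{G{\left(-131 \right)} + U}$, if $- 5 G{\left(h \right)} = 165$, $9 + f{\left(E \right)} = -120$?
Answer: $\frac{i \sqrt{426}}{3} \approx 6.8799 i$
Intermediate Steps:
$f{\left(E \right)} = -129$ ($f{\left(E \right)} = -9 - 120 = -129$)
$G{\left(h \right)} = -33$ ($G{\left(h \right)} = \left(- \frac{1}{5}\right) 165 = -33$)
$U = - \frac{43}{3}$ ($U = \frac{1}{9} \left(-129\right) = - \frac{43}{3} \approx -14.333$)
$\sqrt{G{\left(-131 \right)} + U} = \sqrt{-33 - \frac{43}{3}} = \sqrt{- \frac{142}{3}} = \frac{i \sqrt{426}}{3}$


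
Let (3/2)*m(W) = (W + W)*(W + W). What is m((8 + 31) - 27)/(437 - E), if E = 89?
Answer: 32/29 ≈ 1.1034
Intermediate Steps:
m(W) = 8*W**2/3 (m(W) = 2*((W + W)*(W + W))/3 = 2*((2*W)*(2*W))/3 = 2*(4*W**2)/3 = 8*W**2/3)
m((8 + 31) - 27)/(437 - E) = (8*((8 + 31) - 27)**2/3)/(437 - 1*89) = (8*(39 - 27)**2/3)/(437 - 89) = ((8/3)*12**2)/348 = ((8/3)*144)*(1/348) = 384*(1/348) = 32/29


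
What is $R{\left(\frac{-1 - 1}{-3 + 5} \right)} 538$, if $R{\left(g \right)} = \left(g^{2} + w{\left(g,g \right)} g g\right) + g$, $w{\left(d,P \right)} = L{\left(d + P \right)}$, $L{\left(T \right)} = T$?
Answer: $-1076$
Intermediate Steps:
$w{\left(d,P \right)} = P + d$ ($w{\left(d,P \right)} = d + P = P + d$)
$R{\left(g \right)} = g + g^{2} + 2 g^{3}$ ($R{\left(g \right)} = \left(g^{2} + \left(g + g\right) g g\right) + g = \left(g^{2} + 2 g g g\right) + g = \left(g^{2} + 2 g^{2} g\right) + g = \left(g^{2} + 2 g^{3}\right) + g = g + g^{2} + 2 g^{3}$)
$R{\left(\frac{-1 - 1}{-3 + 5} \right)} 538 = \frac{-1 - 1}{-3 + 5} \left(1 + \frac{-1 - 1}{-3 + 5} + 2 \left(\frac{-1 - 1}{-3 + 5}\right)^{2}\right) 538 = - \frac{2}{2} \left(1 - \frac{2}{2} + 2 \left(- \frac{2}{2}\right)^{2}\right) 538 = \left(-2\right) \frac{1}{2} \left(1 - 1 + 2 \left(\left(-2\right) \frac{1}{2}\right)^{2}\right) 538 = - (1 - 1 + 2 \left(-1\right)^{2}) 538 = - (1 - 1 + 2 \cdot 1) 538 = - (1 - 1 + 2) 538 = \left(-1\right) 2 \cdot 538 = \left(-2\right) 538 = -1076$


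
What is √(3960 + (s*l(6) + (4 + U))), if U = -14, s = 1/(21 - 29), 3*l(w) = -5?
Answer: √568830/12 ≈ 62.851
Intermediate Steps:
l(w) = -5/3 (l(w) = (⅓)*(-5) = -5/3)
s = -⅛ (s = 1/(-8) = -⅛ ≈ -0.12500)
√(3960 + (s*l(6) + (4 + U))) = √(3960 + (-⅛*(-5/3) + (4 - 14))) = √(3960 + (5/24 - 10)) = √(3960 - 235/24) = √(94805/24) = √568830/12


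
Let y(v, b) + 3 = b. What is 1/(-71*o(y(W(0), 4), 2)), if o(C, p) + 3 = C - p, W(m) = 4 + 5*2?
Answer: 1/284 ≈ 0.0035211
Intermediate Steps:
W(m) = 14 (W(m) = 4 + 10 = 14)
y(v, b) = -3 + b
o(C, p) = -3 + C - p (o(C, p) = -3 + (C - p) = -3 + C - p)
1/(-71*o(y(W(0), 4), 2)) = 1/(-71*(-3 + (-3 + 4) - 1*2)) = 1/(-71*(-3 + 1 - 2)) = 1/(-71*(-4)) = 1/284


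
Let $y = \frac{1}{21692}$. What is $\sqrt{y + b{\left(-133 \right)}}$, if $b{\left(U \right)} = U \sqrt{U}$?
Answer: $\frac{\sqrt{5423 - 15645550228 i \sqrt{133}}}{10846} \approx 27.693 - 27.693 i$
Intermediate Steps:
$y = \frac{1}{21692} \approx 4.61 \cdot 10^{-5}$
$b{\left(U \right)} = U^{\frac{3}{2}}$
$\sqrt{y + b{\left(-133 \right)}} = \sqrt{\frac{1}{21692} + \left(-133\right)^{\frac{3}{2}}} = \sqrt{\frac{1}{21692} - 133 i \sqrt{133}}$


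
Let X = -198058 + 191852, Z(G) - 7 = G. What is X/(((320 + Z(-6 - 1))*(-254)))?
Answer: 3103/40640 ≈ 0.076353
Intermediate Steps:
Z(G) = 7 + G
X = -6206
X/(((320 + Z(-6 - 1))*(-254))) = -6206*(-1/(254*(320 + (7 + (-6 - 1))))) = -6206*(-1/(254*(320 + (7 - 7)))) = -6206*(-1/(254*(320 + 0))) = -6206/(320*(-254)) = -6206/(-81280) = -6206*(-1/81280) = 3103/40640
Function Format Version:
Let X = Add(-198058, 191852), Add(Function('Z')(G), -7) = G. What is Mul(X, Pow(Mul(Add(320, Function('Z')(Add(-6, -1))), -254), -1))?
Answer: Rational(3103, 40640) ≈ 0.076353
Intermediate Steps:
Function('Z')(G) = Add(7, G)
X = -6206
Mul(X, Pow(Mul(Add(320, Function('Z')(Add(-6, -1))), -254), -1)) = Mul(-6206, Pow(Mul(Add(320, Add(7, Add(-6, -1))), -254), -1)) = Mul(-6206, Pow(Mul(Add(320, Add(7, -7)), -254), -1)) = Mul(-6206, Pow(Mul(Add(320, 0), -254), -1)) = Mul(-6206, Pow(Mul(320, -254), -1)) = Mul(-6206, Pow(-81280, -1)) = Mul(-6206, Rational(-1, 81280)) = Rational(3103, 40640)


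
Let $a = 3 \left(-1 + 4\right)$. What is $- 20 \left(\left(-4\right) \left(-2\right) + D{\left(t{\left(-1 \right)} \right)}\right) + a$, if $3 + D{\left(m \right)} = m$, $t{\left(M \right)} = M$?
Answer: $-71$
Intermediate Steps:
$D{\left(m \right)} = -3 + m$
$a = 9$ ($a = 3 \cdot 3 = 9$)
$- 20 \left(\left(-4\right) \left(-2\right) + D{\left(t{\left(-1 \right)} \right)}\right) + a = - 20 \left(\left(-4\right) \left(-2\right) - 4\right) + 9 = - 20 \left(8 - 4\right) + 9 = \left(-20\right) 4 + 9 = -80 + 9 = -71$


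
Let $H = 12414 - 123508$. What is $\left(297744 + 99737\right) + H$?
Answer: $286387$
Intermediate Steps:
$H = -111094$ ($H = 12414 - 123508 = -111094$)
$\left(297744 + 99737\right) + H = \left(297744 + 99737\right) - 111094 = 397481 - 111094 = 286387$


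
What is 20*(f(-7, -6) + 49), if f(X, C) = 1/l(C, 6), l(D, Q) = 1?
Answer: 1000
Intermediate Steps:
f(X, C) = 1 (f(X, C) = 1/1 = 1)
20*(f(-7, -6) + 49) = 20*(1 + 49) = 20*50 = 1000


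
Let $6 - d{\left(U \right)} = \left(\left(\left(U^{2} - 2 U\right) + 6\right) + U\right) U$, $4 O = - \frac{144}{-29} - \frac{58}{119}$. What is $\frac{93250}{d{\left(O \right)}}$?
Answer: $- \frac{1226404390673840}{11402561049} \approx -1.0756 \cdot 10^{5}$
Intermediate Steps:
$O = \frac{7727}{6902}$ ($O = \frac{- \frac{144}{-29} - \frac{58}{119}}{4} = \frac{\left(-144\right) \left(- \frac{1}{29}\right) - \frac{58}{119}}{4} = \frac{\frac{144}{29} - \frac{58}{119}}{4} = \frac{1}{4} \cdot \frac{15454}{3451} = \frac{7727}{6902} \approx 1.1195$)
$d{\left(U \right)} = 6 - U \left(6 + U^{2} - U\right)$ ($d{\left(U \right)} = 6 - \left(\left(\left(U^{2} - 2 U\right) + 6\right) + U\right) U = 6 - \left(\left(6 + U^{2} - 2 U\right) + U\right) U = 6 - \left(6 + U^{2} - U\right) U = 6 - U \left(6 + U^{2} - U\right)$)
$\frac{93250}{d{\left(O \right)}} = \frac{93250}{6 + \left(\frac{7727}{6902}\right)^{2} - \left(\frac{7727}{6902}\right)^{3} - \frac{23181}{3451}} = \frac{93250}{6 + \frac{59706529}{47637604} - \frac{461352349583}{328794742808} - \frac{23181}{3451}} = \frac{93250}{- \frac{285064026225}{328794742808}} = 93250 \left(- \frac{328794742808}{285064026225}\right) = - \frac{1226404390673840}{11402561049}$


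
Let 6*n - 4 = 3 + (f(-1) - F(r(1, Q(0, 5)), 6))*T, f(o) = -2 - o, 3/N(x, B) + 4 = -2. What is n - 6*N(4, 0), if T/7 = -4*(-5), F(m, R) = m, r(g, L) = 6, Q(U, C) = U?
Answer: -955/6 ≈ -159.17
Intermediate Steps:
N(x, B) = -1/2 (N(x, B) = 3/(-4 - 2) = 3/(-6) = 3*(-1/6) = -1/2)
T = 140 (T = 7*(-4*(-5)) = 7*20 = 140)
n = -973/6 (n = 2/3 + (3 + ((-2 - 1*(-1)) - 1*6)*140)/6 = 2/3 + (3 + ((-2 + 1) - 6)*140)/6 = 2/3 + (3 + (-1 - 6)*140)/6 = 2/3 + (3 - 7*140)/6 = 2/3 + (3 - 980)/6 = 2/3 + (1/6)*(-977) = 2/3 - 977/6 = -973/6 ≈ -162.17)
n - 6*N(4, 0) = -973/6 - 6*(-1/2) = -973/6 + 3 = -955/6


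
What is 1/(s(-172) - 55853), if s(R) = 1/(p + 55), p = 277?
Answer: -332/18543195 ≈ -1.7904e-5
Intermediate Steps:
s(R) = 1/332 (s(R) = 1/(277 + 55) = 1/332)
1/(s(-172) - 55853) = 1/(1/332 - 55853) = 1/(-18543195/332) = -332/18543195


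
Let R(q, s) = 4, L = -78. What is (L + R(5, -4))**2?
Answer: 5476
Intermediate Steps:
(L + R(5, -4))**2 = (-78 + 4)**2 = (-74)**2 = 5476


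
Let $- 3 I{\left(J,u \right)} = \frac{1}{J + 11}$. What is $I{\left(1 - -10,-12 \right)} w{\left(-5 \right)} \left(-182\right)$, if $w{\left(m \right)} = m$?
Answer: $- \frac{455}{33} \approx -13.788$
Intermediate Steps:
$I{\left(J,u \right)} = - \frac{1}{3 \left(11 + J\right)}$ ($I{\left(J,u \right)} = - \frac{1}{3 \left(J + 11\right)} = - \frac{1}{3 \left(11 + J\right)}$)
$I{\left(1 - -10,-12 \right)} w{\left(-5 \right)} \left(-182\right) = - \frac{1}{33 + 3 \left(1 - -10\right)} \left(-5\right) \left(-182\right) = - \frac{1}{33 + 3 \left(1 + 10\right)} \left(-5\right) \left(-182\right) = - \frac{1}{33 + 3 \cdot 11} \left(-5\right) \left(-182\right) = - \frac{1}{33 + 33} \left(-5\right) \left(-182\right) = - \frac{1}{66} \left(-5\right) \left(-182\right) = \left(-1\right) \frac{1}{66} \left(-5\right) \left(-182\right) = \left(- \frac{1}{66}\right) \left(-5\right) \left(-182\right) = \frac{5}{66} \left(-182\right) = - \frac{455}{33}$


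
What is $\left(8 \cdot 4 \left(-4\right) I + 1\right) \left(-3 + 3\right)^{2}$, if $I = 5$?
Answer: $0$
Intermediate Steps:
$\left(8 \cdot 4 \left(-4\right) I + 1\right) \left(-3 + 3\right)^{2} = \left(8 \cdot 4 \left(-4\right) 5 + 1\right) \left(-3 + 3\right)^{2} = \left(8 \left(\left(-16\right) 5\right) + 1\right) 0^{2} = \left(8 \left(-80\right) + 1\right) 0 = \left(-640 + 1\right) 0 = \left(-639\right) 0 = 0$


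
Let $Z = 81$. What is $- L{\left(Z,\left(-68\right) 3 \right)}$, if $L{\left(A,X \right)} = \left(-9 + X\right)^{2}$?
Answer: $-45369$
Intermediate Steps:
$- L{\left(Z,\left(-68\right) 3 \right)} = - \left(-9 - 204\right)^{2} = - \left(-213\right)^{2} = \left(-1\right) 45369 = -45369$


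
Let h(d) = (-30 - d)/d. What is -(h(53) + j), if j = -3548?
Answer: 188127/53 ≈ 3549.6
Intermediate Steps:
h(d) = (-30 - d)/d
-(h(53) + j) = -((-30 - 1*53)/53 - 3548) = -((-30 - 53)/53 - 3548) = -((1/53)*(-83) - 3548) = -(-83/53 - 3548) = -1*(-188127/53) = 188127/53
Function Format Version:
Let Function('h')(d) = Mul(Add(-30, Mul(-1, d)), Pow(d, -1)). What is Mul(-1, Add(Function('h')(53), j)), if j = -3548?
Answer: Rational(188127, 53) ≈ 3549.6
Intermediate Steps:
Function('h')(d) = Mul(Pow(d, -1), Add(-30, Mul(-1, d)))
Mul(-1, Add(Function('h')(53), j)) = Mul(-1, Add(Mul(Pow(53, -1), Add(-30, Mul(-1, 53))), -3548)) = Mul(-1, Add(Mul(Rational(1, 53), Add(-30, -53)), -3548)) = Mul(-1, Add(Mul(Rational(1, 53), -83), -3548)) = Mul(-1, Add(Rational(-83, 53), -3548)) = Mul(-1, Rational(-188127, 53)) = Rational(188127, 53)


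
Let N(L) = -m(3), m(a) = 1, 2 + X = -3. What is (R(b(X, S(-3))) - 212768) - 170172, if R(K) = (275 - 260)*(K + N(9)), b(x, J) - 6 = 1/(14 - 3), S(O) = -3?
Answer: -4211500/11 ≈ -3.8286e+5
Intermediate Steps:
X = -5 (X = -2 - 3 = -5)
N(L) = -1 (N(L) = -1*1 = -1)
b(x, J) = 67/11 (b(x, J) = 6 + 1/(14 - 3) = 6 + 1/11 = 67/11)
R(K) = -15 + 15*K (R(K) = (275 - 260)*(K - 1) = 15*(-1 + K) = -15 + 15*K)
(R(b(X, S(-3))) - 212768) - 170172 = ((-15 + 15*(67/11)) - 212768) - 170172 = ((-15 + 1005/11) - 212768) - 170172 = (840/11 - 212768) - 170172 = -2339608/11 - 170172 = -4211500/11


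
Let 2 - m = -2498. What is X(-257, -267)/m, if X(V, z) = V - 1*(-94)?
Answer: -163/2500 ≈ -0.065200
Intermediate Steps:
m = 2500 (m = 2 - 1*(-2498) = 2 + 2498 = 2500)
X(V, z) = 94 + V (X(V, z) = V + 94 = 94 + V)
X(-257, -267)/m = (94 - 257)/2500 = -163*1/2500 = -163/2500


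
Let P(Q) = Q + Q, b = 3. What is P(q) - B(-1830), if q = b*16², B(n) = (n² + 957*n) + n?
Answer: -1594224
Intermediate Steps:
B(n) = n² + 958*n
q = 768 (q = 3*16² = 3*256 = 768)
P(Q) = 2*Q
P(q) - B(-1830) = 2*768 - (-1830)*(958 - 1830) = 1536 - (-1830)*(-872) = 1536 - 1*1595760 = 1536 - 1595760 = -1594224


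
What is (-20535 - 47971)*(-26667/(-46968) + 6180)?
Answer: -3314421977157/7828 ≈ -4.2341e+8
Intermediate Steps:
(-20535 - 47971)*(-26667/(-46968) + 6180) = -68506*(-26667*(-1/46968) + 6180) = -68506*(8889/15656 + 6180) = -68506*96762969/15656 = -3314421977157/7828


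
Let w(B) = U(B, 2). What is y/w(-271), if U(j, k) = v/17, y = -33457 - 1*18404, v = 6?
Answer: -293879/2 ≈ -1.4694e+5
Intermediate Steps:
y = -51861 (y = -33457 - 18404 = -51861)
U(j, k) = 6/17
w(B) = 6/17
y/w(-271) = -51861/6/17 = -51861*17/6 = -293879/2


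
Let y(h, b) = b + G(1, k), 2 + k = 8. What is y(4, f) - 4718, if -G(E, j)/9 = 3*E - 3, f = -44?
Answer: -4762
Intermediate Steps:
k = 6 (k = -2 + 8 = 6)
G(E, j) = 27 - 27*E (G(E, j) = -9*(3*E - 3) = -9*(-3 + 3*E) = 27 - 27*E)
y(h, b) = b (y(h, b) = b + (27 - 27*1) = b + (27 - 27) = b + 0 = b)
y(4, f) - 4718 = -44 - 4718 = -4762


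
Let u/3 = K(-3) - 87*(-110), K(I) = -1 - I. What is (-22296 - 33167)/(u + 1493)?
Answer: -55463/30209 ≈ -1.8360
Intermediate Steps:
u = 28716 (u = 3*((-1 - 1*(-3)) - 87*(-110)) = 3*((-1 + 3) + 9570) = 3*(2 + 9570) = 3*9572 = 28716)
(-22296 - 33167)/(u + 1493) = (-22296 - 33167)/(28716 + 1493) = -55463/30209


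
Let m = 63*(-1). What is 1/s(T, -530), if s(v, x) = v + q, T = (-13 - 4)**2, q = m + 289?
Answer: 1/515 ≈ 0.0019417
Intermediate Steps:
m = -63
q = 226 (q = -63 + 289 = 226)
T = 289 (T = (-17)**2 = 289)
s(v, x) = 226 + v (s(v, x) = v + 226 = 226 + v)
1/s(T, -530) = 1/(226 + 289) = 1/515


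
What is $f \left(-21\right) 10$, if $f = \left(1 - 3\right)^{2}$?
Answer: $-840$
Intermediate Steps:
$f = 4$ ($f = \left(-2\right)^{2} = 4$)
$f \left(-21\right) 10 = 4 \left(-21\right) 10 = \left(-84\right) 10 = -840$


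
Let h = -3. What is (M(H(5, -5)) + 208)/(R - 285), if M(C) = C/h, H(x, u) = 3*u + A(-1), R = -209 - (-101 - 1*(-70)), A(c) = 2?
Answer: -637/1389 ≈ -0.45860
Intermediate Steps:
R = -178 (R = -209 - (-101 + 70) = -209 - 1*(-31) = -209 + 31 = -178)
H(x, u) = 2 + 3*u (H(x, u) = 3*u + 2 = 2 + 3*u)
M(C) = -C/3 (M(C) = C/(-3) = C*(-⅓) = -C/3)
(M(H(5, -5)) + 208)/(R - 285) = (-(2 + 3*(-5))/3 + 208)/(-178 - 285) = (-(2 - 15)/3 + 208)/(-463) = -(-⅓*(-13) + 208)/463 = -(13/3 + 208)/463 = -1/463*637/3 = -637/1389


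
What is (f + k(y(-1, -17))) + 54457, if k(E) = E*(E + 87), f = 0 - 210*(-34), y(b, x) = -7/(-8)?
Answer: 3947129/64 ≈ 61674.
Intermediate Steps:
y(b, x) = 7/8 (y(b, x) = -7*(-⅛) = 7/8)
f = 7140 (f = 0 + 7140 = 7140)
k(E) = E*(87 + E)
(f + k(y(-1, -17))) + 54457 = (7140 + 7*(87 + 7/8)/8) + 54457 = (7140 + (7/8)*(703/8)) + 54457 = (7140 + 4921/64) + 54457 = 461881/64 + 54457 = 3947129/64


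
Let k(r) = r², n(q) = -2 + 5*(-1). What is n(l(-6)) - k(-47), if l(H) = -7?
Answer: -2216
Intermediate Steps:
n(q) = -7 (n(q) = -2 - 5 = -7)
n(l(-6)) - k(-47) = -7 - 1*(-47)² = -7 - 1*2209 = -7 - 2209 = -2216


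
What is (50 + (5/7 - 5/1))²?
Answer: 102400/49 ≈ 2089.8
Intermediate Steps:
(50 + (5/7 - 5/1))² = (50 + (5*(⅐) - 5*1))² = (50 + (5/7 - 5))² = (50 - 30/7)² = (320/7)² = 102400/49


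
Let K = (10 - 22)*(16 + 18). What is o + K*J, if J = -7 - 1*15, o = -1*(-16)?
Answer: 8992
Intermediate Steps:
o = 16
J = -22 (J = -7 - 15 = -22)
K = -408 (K = -12*34 = -408)
o + K*J = 16 - 408*(-22) = 16 + 8976 = 8992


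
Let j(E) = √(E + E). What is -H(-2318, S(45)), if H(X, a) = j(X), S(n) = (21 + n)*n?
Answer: -2*I*√1159 ≈ -68.088*I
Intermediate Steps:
S(n) = n*(21 + n)
j(E) = √2*√E (j(E) = √(2*E) = √2*√E)
H(X, a) = √2*√X
-H(-2318, S(45)) = -√2*√(-2318) = -√2*I*√2318 = -2*I*√1159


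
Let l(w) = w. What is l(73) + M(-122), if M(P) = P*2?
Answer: -171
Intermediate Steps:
M(P) = 2*P
l(73) + M(-122) = 73 + 2*(-122) = 73 - 244 = -171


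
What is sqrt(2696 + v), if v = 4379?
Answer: 5*sqrt(283) ≈ 84.113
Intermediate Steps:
sqrt(2696 + v) = sqrt(2696 + 4379) = sqrt(7075) = 5*sqrt(283)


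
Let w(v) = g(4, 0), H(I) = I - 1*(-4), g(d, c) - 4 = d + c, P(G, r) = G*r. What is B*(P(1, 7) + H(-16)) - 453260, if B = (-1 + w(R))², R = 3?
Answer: -453505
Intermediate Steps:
g(d, c) = 4 + c + d (g(d, c) = 4 + (d + c) = 4 + (c + d) = 4 + c + d)
H(I) = 4 + I (H(I) = I + 4 = 4 + I)
w(v) = 8 (w(v) = 4 + 0 + 4 = 8)
B = 49 (B = (-1 + 8)² = 7² = 49)
B*(P(1, 7) + H(-16)) - 453260 = 49*(1*7 + (4 - 16)) - 453260 = 49*(7 - 12) - 453260 = 49*(-5) - 453260 = -245 - 453260 = -453505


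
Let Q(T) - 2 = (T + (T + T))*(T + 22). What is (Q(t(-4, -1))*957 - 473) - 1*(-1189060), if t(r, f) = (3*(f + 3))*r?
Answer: 1328309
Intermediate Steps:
t(r, f) = r*(9 + 3*f) (t(r, f) = (3*(3 + f))*r = (9 + 3*f)*r = r*(9 + 3*f))
Q(T) = 2 + 3*T*(22 + T) (Q(T) = 2 + (T + (T + T))*(T + 22) = 2 + (T + 2*T)*(22 + T) = 2 + (3*T)*(22 + T) = 2 + 3*T*(22 + T))
(Q(t(-4, -1))*957 - 473) - 1*(-1189060) = ((2 + 3*(3*(-4)*(3 - 1))² + 66*(3*(-4)*(3 - 1)))*957 - 473) - 1*(-1189060) = ((2 + 3*(3*(-4)*2)² + 66*(3*(-4)*2))*957 - 473) + 1189060 = ((2 + 3*(-24)² + 66*(-24))*957 - 473) + 1189060 = ((2 + 3*576 - 1584)*957 - 473) + 1189060 = ((2 + 1728 - 1584)*957 - 473) + 1189060 = (146*957 - 473) + 1189060 = (139722 - 473) + 1189060 = 139249 + 1189060 = 1328309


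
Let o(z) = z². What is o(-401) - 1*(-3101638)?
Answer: 3262439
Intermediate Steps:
o(-401) - 1*(-3101638) = (-401)² - 1*(-3101638) = 160801 + 3101638 = 3262439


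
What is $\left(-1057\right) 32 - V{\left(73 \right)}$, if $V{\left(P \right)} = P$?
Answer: $-33897$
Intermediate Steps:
$\left(-1057\right) 32 - V{\left(73 \right)} = \left(-1057\right) 32 - 73 = -33824 - 73 = -33897$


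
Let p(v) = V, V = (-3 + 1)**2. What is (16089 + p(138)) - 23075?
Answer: -6982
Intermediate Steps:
V = 4 (V = (-2)**2 = 4)
p(v) = 4
(16089 + p(138)) - 23075 = (16089 + 4) - 23075 = 16093 - 23075 = -6982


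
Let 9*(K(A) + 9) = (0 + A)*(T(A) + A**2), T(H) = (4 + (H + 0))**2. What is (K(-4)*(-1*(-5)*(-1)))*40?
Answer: 29000/9 ≈ 3222.2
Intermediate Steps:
T(H) = (4 + H)**2
K(A) = -9 + A*(A**2 + (4 + A)**2)/9 (K(A) = -9 + ((0 + A)*((4 + A)**2 + A**2))/9 = -9 + (A*(A**2 + (4 + A)**2))/9 = -9 + A*(A**2 + (4 + A)**2)/9)
(K(-4)*(-1*(-5)*(-1)))*40 = ((-9 + (1/9)*(-4)**3 + (1/9)*(-4)*(4 - 4)**2)*(-1*(-5)*(-1)))*40 = ((-9 + (1/9)*(-64) + (1/9)*(-4)*0**2)*(5*(-1)))*40 = ((-9 - 64/9 + (1/9)*(-4)*0)*(-5))*40 = ((-9 - 64/9 + 0)*(-5))*40 = -145/9*(-5)*40 = (725/9)*40 = 29000/9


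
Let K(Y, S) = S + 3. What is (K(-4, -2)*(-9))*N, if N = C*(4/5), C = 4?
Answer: -144/5 ≈ -28.800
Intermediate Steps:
K(Y, S) = 3 + S
N = 16/5 (N = 4*(4/5) = 4*(4*(⅕)) = 4*(⅘) = 16/5 ≈ 3.2000)
(K(-4, -2)*(-9))*N = ((3 - 2)*(-9))*(16/5) = (1*(-9))*(16/5) = -9*16/5 = -144/5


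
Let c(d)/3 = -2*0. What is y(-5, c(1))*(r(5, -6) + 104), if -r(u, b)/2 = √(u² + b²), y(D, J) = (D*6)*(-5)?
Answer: 15600 - 300*√61 ≈ 13257.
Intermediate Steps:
c(d) = 0 (c(d) = 3*(-2*0) = 3*0 = 0)
y(D, J) = -30*D (y(D, J) = (6*D)*(-5) = -30*D)
r(u, b) = -2*√(b² + u²) (r(u, b) = -2*√(u² + b²) = -2*√(b² + u²))
y(-5, c(1))*(r(5, -6) + 104) = (-30*(-5))*(-2*√((-6)² + 5²) + 104) = 150*(-2*√(36 + 25) + 104) = 150*(-2*√61 + 104) = 150*(104 - 2*√61) = 15600 - 300*√61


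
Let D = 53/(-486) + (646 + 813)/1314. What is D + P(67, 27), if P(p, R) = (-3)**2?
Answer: 177413/17739 ≈ 10.001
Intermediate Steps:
P(p, R) = 9
D = 17762/17739 (D = 53*(-1/486) + 1459*(1/1314) = -53/486 + 1459/1314 = 17762/17739 ≈ 1.0013)
D + P(67, 27) = 17762/17739 + 9 = 177413/17739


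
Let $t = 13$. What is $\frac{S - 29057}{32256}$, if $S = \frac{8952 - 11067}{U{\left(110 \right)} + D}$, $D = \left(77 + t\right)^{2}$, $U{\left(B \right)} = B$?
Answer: $- \frac{47712017}{52964352} \approx -0.90083$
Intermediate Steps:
$D = 8100$ ($D = \left(77 + 13\right)^{2} = 90^{2} = 8100$)
$S = - \frac{423}{1642}$ ($S = \frac{8952 - 11067}{110 + 8100} = - \frac{2115}{8210} = \left(-2115\right) \frac{1}{8210} = - \frac{423}{1642} \approx -0.25761$)
$\frac{S - 29057}{32256} = \frac{- \frac{423}{1642} - 29057}{32256} = \left(- \frac{423}{1642} - 29057\right) \frac{1}{32256} = \left(- \frac{47712017}{1642}\right) \frac{1}{32256} = - \frac{47712017}{52964352}$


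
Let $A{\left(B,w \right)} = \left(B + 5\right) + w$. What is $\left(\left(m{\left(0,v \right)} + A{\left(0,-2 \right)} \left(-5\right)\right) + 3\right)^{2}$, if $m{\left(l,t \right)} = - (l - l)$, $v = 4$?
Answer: $144$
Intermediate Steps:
$A{\left(B,w \right)} = 5 + B + w$ ($A{\left(B,w \right)} = \left(5 + B\right) + w = 5 + B + w$)
$m{\left(l,t \right)} = 0$ ($m{\left(l,t \right)} = \left(-1\right) 0 = 0$)
$\left(\left(m{\left(0,v \right)} + A{\left(0,-2 \right)} \left(-5\right)\right) + 3\right)^{2} = \left(\left(0 + \left(5 + 0 - 2\right) \left(-5\right)\right) + 3\right)^{2} = \left(\left(0 + 3 \left(-5\right)\right) + 3\right)^{2} = \left(\left(0 - 15\right) + 3\right)^{2} = \left(-15 + 3\right)^{2} = \left(-12\right)^{2} = 144$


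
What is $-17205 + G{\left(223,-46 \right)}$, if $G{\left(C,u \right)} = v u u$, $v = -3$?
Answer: $-23553$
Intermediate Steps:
$G{\left(C,u \right)} = - 3 u^{2}$ ($G{\left(C,u \right)} = - 3 u u = - 3 u^{2}$)
$-17205 + G{\left(223,-46 \right)} = -17205 - 3 \left(-46\right)^{2} = -17205 - 6348 = -23553$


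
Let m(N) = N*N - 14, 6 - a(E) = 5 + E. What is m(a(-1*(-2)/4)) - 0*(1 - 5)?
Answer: -55/4 ≈ -13.750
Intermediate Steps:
a(E) = 1 - E (a(E) = 6 - (5 + E) = 6 + (-5 - E) = 1 - E)
m(N) = -14 + N² (m(N) = N² - 14 = -14 + N²)
m(a(-1*(-2)/4)) - 0*(1 - 5) = (-14 + (1 - (-1*(-2))/4)²) - 0*(1 - 5) = (-14 + (1 - 2/4)²) - 0*(-4) = (-14 + (1 - 1*½)²) - 1*0 = (-14 + (1 - ½)²) + 0 = (-14 + (½)²) + 0 = (-14 + ¼) + 0 = -55/4 + 0 = -55/4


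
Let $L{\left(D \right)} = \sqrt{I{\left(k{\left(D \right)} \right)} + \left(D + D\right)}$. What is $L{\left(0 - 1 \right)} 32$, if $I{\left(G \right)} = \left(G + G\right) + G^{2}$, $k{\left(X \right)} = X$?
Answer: $32 i \sqrt{3} \approx 55.426 i$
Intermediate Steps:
$I{\left(G \right)} = G^{2} + 2 G$ ($I{\left(G \right)} = 2 G + G^{2} = G^{2} + 2 G$)
$L{\left(D \right)} = \sqrt{2 D + D \left(2 + D\right)}$ ($L{\left(D \right)} = \sqrt{D \left(2 + D\right) + \left(D + D\right)} = \sqrt{D \left(2 + D\right) + 2 D} = \sqrt{2 D + D \left(2 + D\right)}$)
$L{\left(0 - 1 \right)} 32 = \sqrt{\left(0 - 1\right) \left(4 + \left(0 - 1\right)\right)} 32 = \sqrt{- (4 - 1)} 32 = \sqrt{\left(-1\right) 3} \cdot 32 = \sqrt{-3} \cdot 32 = i \sqrt{3} \cdot 32 = 32 i \sqrt{3}$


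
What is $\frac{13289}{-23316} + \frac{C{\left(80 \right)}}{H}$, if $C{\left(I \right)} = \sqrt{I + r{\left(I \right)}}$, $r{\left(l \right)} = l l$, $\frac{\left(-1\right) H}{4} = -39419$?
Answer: $- \frac{13289}{23316} + \frac{9 \sqrt{5}}{39419} \approx -0.56944$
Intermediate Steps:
$H = 157676$ ($H = \left(-4\right) \left(-39419\right) = 157676$)
$r{\left(l \right)} = l^{2}$
$C{\left(I \right)} = \sqrt{I + I^{2}}$
$\frac{13289}{-23316} + \frac{C{\left(80 \right)}}{H} = \frac{13289}{-23316} + \frac{\sqrt{80 \left(1 + 80\right)}}{157676} = 13289 \left(- \frac{1}{23316}\right) + \sqrt{80 \cdot 81} \cdot \frac{1}{157676} = - \frac{13289}{23316} + \sqrt{6480} \cdot \frac{1}{157676} = - \frac{13289}{23316} + 36 \sqrt{5} \cdot \frac{1}{157676} = - \frac{13289}{23316} + \frac{9 \sqrt{5}}{39419}$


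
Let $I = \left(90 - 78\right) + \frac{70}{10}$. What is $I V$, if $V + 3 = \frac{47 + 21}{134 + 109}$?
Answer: $- \frac{12559}{243} \approx -51.683$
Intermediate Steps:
$I = 19$ ($I = 12 + 70 \cdot \frac{1}{10} = 12 + 7 = 19$)
$V = - \frac{661}{243}$ ($V = -3 + \frac{47 + 21}{134 + 109} = -3 + \frac{68}{243} = - \frac{661}{243} \approx -2.7202$)
$I V = 19 \left(- \frac{661}{243}\right) = - \frac{12559}{243}$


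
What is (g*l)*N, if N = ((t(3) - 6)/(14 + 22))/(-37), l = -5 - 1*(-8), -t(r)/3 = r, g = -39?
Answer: -195/148 ≈ -1.3176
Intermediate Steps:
t(r) = -3*r
l = 3 (l = -5 + 8 = 3)
N = 5/444 (N = ((-3*3 - 6)/(14 + 22))/(-37) = ((-9 - 6)/36)*(-1/37) = -15*1/36*(-1/37) = -5/12*(-1/37) = 5/444 ≈ 0.011261)
(g*l)*N = -39*3*(5/444) = -117*5/444 = -195/148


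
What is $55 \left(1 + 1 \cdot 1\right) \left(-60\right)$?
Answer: $-6600$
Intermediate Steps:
$55 \left(1 + 1 \cdot 1\right) \left(-60\right) = 55 \left(1 + 1\right) \left(-60\right) = 55 \cdot 2 \left(-60\right) = 110 \left(-60\right) = -6600$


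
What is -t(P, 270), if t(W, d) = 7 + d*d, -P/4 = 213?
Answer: -72907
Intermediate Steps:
P = -852 (P = -4*213 = -852)
t(W, d) = 7 + d²
-t(P, 270) = -(7 + 270²) = -(7 + 72900) = -1*72907 = -72907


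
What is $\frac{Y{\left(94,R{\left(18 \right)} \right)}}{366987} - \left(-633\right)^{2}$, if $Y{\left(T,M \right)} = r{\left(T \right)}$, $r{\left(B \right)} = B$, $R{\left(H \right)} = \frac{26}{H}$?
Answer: $- \frac{147047653949}{366987} \approx -4.0069 \cdot 10^{5}$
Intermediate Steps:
$Y{\left(T,M \right)} = T$
$\frac{Y{\left(94,R{\left(18 \right)} \right)}}{366987} - \left(-633\right)^{2} = \frac{94}{366987} - \left(-633\right)^{2} = 94 \cdot \frac{1}{366987} - 400689 = \frac{94}{366987} - 400689 = - \frac{147047653949}{366987}$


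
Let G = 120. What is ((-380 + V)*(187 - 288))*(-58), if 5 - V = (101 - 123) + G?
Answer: -2770834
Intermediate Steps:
V = -93 (V = 5 - ((101 - 123) + 120) = 5 - (-22 + 120) = 5 - 1*98 = 5 - 98 = -93)
((-380 + V)*(187 - 288))*(-58) = ((-380 - 93)*(187 - 288))*(-58) = -473*(-101)*(-58) = 47773*(-58) = -2770834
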